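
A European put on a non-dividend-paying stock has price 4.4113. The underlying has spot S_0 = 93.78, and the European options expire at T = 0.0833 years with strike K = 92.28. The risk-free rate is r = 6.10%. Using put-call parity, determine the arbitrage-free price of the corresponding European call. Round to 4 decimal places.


Put-call parity: C - P = S_0 * exp(-qT) - K * exp(-rT).
S_0 * exp(-qT) = 93.7800 * 1.00000000 = 93.78000000
K * exp(-rT) = 92.2800 * 0.99493159 = 91.81228694
C = P + S*exp(-qT) - K*exp(-rT)
C = 4.4113 + 93.78000000 - 91.81228694 = 6.3790

Answer: Call price = 6.3790


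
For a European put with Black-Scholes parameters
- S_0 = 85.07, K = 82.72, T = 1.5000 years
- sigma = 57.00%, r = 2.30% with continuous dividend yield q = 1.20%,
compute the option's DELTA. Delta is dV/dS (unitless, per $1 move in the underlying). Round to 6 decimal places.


Answer: Delta = -0.333808

Derivation:
d1 = 0.4128149934; d2 = -0.2852895833
phi(d1) = 0.3663571350; exp(-qT) = 0.9821610324; exp(-rT) = 0.9660883397
N(-d1) = 0.3398710828
Delta = -exp(-qT) * N(-d1) = -0.9821610324 * 0.3398710828 = -0.333808


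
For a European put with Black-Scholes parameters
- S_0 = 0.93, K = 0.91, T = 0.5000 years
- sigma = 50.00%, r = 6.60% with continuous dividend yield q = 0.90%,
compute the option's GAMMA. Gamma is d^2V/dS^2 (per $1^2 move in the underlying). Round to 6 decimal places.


d1 = 0.3188768362; d2 = -0.0346765543
phi(d1) = 0.3791665397; exp(-qT) = 0.9955101098; exp(-rT) = 0.9675385596
Gamma = exp(-qT) * phi(d1) / (S * sigma * sqrt(T)) = 0.9955101098 * 0.3791665397 / (0.9300 * 0.5000 * 0.7071067812) = 1.147989

Answer: Gamma = 1.147989


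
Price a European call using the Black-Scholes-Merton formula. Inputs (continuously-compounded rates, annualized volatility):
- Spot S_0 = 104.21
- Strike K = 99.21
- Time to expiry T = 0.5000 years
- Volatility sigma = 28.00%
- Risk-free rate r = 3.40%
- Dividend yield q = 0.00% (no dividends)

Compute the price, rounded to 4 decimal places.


Answer: Price = 11.7294

Derivation:
d1 = (ln(S/K) + (r - q + 0.5*sigma^2) * T) / (sigma * sqrt(T)) = 0.43320027
d2 = d1 - sigma * sqrt(T) = 0.23521038
exp(-rT) = 0.98314368; exp(-qT) = 1.00000000
C = S_0 * exp(-qT) * N(d1) - K * exp(-rT) * N(d2)
N(d1) = 0.66756536; N(d2) = 0.59297727
C = 104.2100 * 1.00000000 * 0.66756536 - 99.2100 * 0.98314368 * 0.59297727 = 11.7294


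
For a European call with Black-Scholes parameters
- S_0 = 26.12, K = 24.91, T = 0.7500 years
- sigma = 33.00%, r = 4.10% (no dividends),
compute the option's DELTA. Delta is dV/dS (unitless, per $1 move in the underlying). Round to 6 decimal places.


d1 = 0.4164601576; d2 = 0.1306717744
phi(d1) = 0.3658038330; exp(-qT) = 1.0000000000; exp(-rT) = 0.9697179723
N(d1) = 0.6614633419
Delta = exp(-qT) * N(d1) = 1.0000000000 * 0.6614633419 = 0.661463

Answer: Delta = 0.661463


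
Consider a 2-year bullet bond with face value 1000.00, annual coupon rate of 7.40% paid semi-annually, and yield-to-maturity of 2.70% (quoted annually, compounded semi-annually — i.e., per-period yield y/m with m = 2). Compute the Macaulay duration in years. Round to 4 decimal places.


Answer: Macaulay duration = 1.9005 years

Derivation:
Coupon per period c = face * coupon_rate / m = 37.000000
Periods per year m = 2; per-period yield y/m = 0.013500
Number of cashflows N = 4
Cashflows (t years, CF_t, discount factor 1/(1+y/m)^(m*t), PV):
  t = 0.5000: CF_t = 37.000000, DF = 0.986680, PV = 36.507153
  t = 1.0000: CF_t = 37.000000, DF = 0.973537, PV = 36.020872
  t = 1.5000: CF_t = 37.000000, DF = 0.960569, PV = 35.541067
  t = 2.0000: CF_t = 1037.000000, DF = 0.947774, PV = 982.842084
Price P = sum_t PV_t = 1090.911177
Macaulay numerator sum_t t * PV_t:
  t * PV_t at t = 0.5000: 18.253577
  t * PV_t at t = 1.0000: 36.020872
  t * PV_t at t = 1.5000: 53.311601
  t * PV_t at t = 2.0000: 1965.684169
Macaulay duration D = (sum_t t * PV_t) / P = 2073.270218 / 1090.911177 = 1.900494


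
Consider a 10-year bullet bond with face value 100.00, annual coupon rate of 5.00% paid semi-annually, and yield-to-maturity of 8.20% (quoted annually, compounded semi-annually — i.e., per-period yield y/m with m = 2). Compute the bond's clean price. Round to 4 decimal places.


Coupon per period c = face * coupon_rate / m = 2.500000
Periods per year m = 2; per-period yield y/m = 0.041000
Number of cashflows N = 20
Cashflows (t years, CF_t, discount factor 1/(1+y/m)^(m*t), PV):
  t = 0.5000: CF_t = 2.500000, DF = 0.960615, PV = 2.401537
  t = 1.0000: CF_t = 2.500000, DF = 0.922781, PV = 2.306952
  t = 1.5000: CF_t = 2.500000, DF = 0.886437, PV = 2.216092
  t = 2.0000: CF_t = 2.500000, DF = 0.851524, PV = 2.128811
  t = 2.5000: CF_t = 2.500000, DF = 0.817987, PV = 2.044967
  t = 3.0000: CF_t = 2.500000, DF = 0.785770, PV = 1.964426
  t = 3.5000: CF_t = 2.500000, DF = 0.754823, PV = 1.887056
  t = 4.0000: CF_t = 2.500000, DF = 0.725094, PV = 1.812734
  t = 4.5000: CF_t = 2.500000, DF = 0.696536, PV = 1.741339
  t = 5.0000: CF_t = 2.500000, DF = 0.669103, PV = 1.672756
  t = 5.5000: CF_t = 2.500000, DF = 0.642750, PV = 1.606875
  t = 6.0000: CF_t = 2.500000, DF = 0.617435, PV = 1.543588
  t = 6.5000: CF_t = 2.500000, DF = 0.593117, PV = 1.482793
  t = 7.0000: CF_t = 2.500000, DF = 0.569757, PV = 1.424393
  t = 7.5000: CF_t = 2.500000, DF = 0.547317, PV = 1.368293
  t = 8.0000: CF_t = 2.500000, DF = 0.525761, PV = 1.314402
  t = 8.5000: CF_t = 2.500000, DF = 0.505054, PV = 1.262634
  t = 9.0000: CF_t = 2.500000, DF = 0.485162, PV = 1.212905
  t = 9.5000: CF_t = 2.500000, DF = 0.466054, PV = 1.165135
  t = 10.0000: CF_t = 102.500000, DF = 0.447698, PV = 45.889072
Price P = sum_t PV_t = 78.446761

Answer: Price = 78.4468


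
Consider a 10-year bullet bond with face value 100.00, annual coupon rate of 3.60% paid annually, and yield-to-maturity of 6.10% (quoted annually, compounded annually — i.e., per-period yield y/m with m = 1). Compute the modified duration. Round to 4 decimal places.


Answer: Modified duration = 7.9081

Derivation:
Coupon per period c = face * coupon_rate / m = 3.600000
Periods per year m = 1; per-period yield y/m = 0.061000
Number of cashflows N = 10
Cashflows (t years, CF_t, discount factor 1/(1+y/m)^(m*t), PV):
  t = 1.0000: CF_t = 3.600000, DF = 0.942507, PV = 3.393025
  t = 2.0000: CF_t = 3.600000, DF = 0.888320, PV = 3.197950
  t = 3.0000: CF_t = 3.600000, DF = 0.837247, PV = 3.014091
  t = 4.0000: CF_t = 3.600000, DF = 0.789112, PV = 2.840802
  t = 5.0000: CF_t = 3.600000, DF = 0.743743, PV = 2.677476
  t = 6.0000: CF_t = 3.600000, DF = 0.700983, PV = 2.523540
  t = 7.0000: CF_t = 3.600000, DF = 0.660682, PV = 2.378454
  t = 8.0000: CF_t = 3.600000, DF = 0.622697, PV = 2.241710
  t = 9.0000: CF_t = 3.600000, DF = 0.586897, PV = 2.112828
  t = 10.0000: CF_t = 103.600000, DF = 0.553154, PV = 57.306768
Price P = sum_t PV_t = 81.686645
First compute Macaulay numerator sum_t t * PV_t:
  t * PV_t at t = 1.0000: 3.393025
  t * PV_t at t = 2.0000: 6.395901
  t * PV_t at t = 3.0000: 9.042273
  t * PV_t at t = 4.0000: 11.363208
  t * PV_t at t = 5.0000: 13.387380
  t * PV_t at t = 6.0000: 15.141240
  t * PV_t at t = 7.0000: 16.649180
  t * PV_t at t = 8.0000: 17.933680
  t * PV_t at t = 9.0000: 19.015448
  t * PV_t at t = 10.0000: 573.067681
Macaulay duration D = 685.389016 / 81.686645 = 8.390466
Modified duration = D / (1 + y/m) = 8.390466 / (1 + 0.061000) = 7.908074


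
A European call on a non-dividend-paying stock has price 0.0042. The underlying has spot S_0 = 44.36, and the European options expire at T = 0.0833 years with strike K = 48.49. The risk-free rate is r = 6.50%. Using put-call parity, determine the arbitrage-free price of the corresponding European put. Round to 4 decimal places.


Answer: Put price = 3.8724

Derivation:
Put-call parity: C - P = S_0 * exp(-qT) - K * exp(-rT).
S_0 * exp(-qT) = 44.3600 * 1.00000000 = 44.36000000
K * exp(-rT) = 48.4900 * 0.99460013 = 48.22816040
P = C - S*exp(-qT) + K*exp(-rT)
P = 0.0042 - 44.36000000 + 48.22816040 = 3.8724


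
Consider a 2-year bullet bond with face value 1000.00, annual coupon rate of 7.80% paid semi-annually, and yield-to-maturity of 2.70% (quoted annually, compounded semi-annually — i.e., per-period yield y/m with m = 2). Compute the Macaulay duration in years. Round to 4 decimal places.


Coupon per period c = face * coupon_rate / m = 39.000000
Periods per year m = 2; per-period yield y/m = 0.013500
Number of cashflows N = 4
Cashflows (t years, CF_t, discount factor 1/(1+y/m)^(m*t), PV):
  t = 0.5000: CF_t = 39.000000, DF = 0.986680, PV = 38.480513
  t = 1.0000: CF_t = 39.000000, DF = 0.973537, PV = 37.967946
  t = 1.5000: CF_t = 39.000000, DF = 0.960569, PV = 37.462206
  t = 2.0000: CF_t = 1039.000000, DF = 0.947774, PV = 984.737633
Price P = sum_t PV_t = 1098.648298
Macaulay numerator sum_t t * PV_t:
  t * PV_t at t = 0.5000: 19.240257
  t * PV_t at t = 1.0000: 37.967946
  t * PV_t at t = 1.5000: 56.193309
  t * PV_t at t = 2.0000: 1969.475266
Macaulay duration D = (sum_t t * PV_t) / P = 2082.876778 / 1098.648298 = 1.895854

Answer: Macaulay duration = 1.8959 years


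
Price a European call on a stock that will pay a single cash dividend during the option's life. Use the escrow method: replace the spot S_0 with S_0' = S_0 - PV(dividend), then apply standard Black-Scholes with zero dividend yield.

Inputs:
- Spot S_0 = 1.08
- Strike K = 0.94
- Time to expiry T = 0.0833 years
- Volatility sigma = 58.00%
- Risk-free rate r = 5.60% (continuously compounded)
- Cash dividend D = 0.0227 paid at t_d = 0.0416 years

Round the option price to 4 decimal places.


PV(D) = D * exp(-r * t_d) = 0.0227 * 0.99767311 = 0.02264718
S_0' = S_0 - PV(D) = 1.0800 - 0.02264718 = 1.05735282
d1 = (ln(S_0'/K) + (r + sigma^2/2)*T) / (sigma*sqrt(T)) = 0.81434448
d2 = d1 - sigma*sqrt(T) = 0.64694639
exp(-rT) = 0.99534606
N(d1) = 0.79227618; N(d2) = 0.74116668
C = S_0' * N(d1) - K * exp(-rT) * N(d2) = 1.05735282 * 0.79227618 - 0.9400 * 0.99534606 * 0.74116668 = 0.1443

Answer: Price = 0.1443


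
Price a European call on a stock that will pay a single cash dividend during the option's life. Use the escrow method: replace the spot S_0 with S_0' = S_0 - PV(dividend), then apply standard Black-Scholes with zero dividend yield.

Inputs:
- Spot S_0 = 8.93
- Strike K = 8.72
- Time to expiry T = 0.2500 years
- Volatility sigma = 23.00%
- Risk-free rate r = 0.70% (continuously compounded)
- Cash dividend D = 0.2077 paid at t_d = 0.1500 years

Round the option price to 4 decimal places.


Answer: Price = 0.4085

Derivation:
PV(D) = D * exp(-r * t_d) = 0.2077 * 0.99895055 = 0.20748203
S_0' = S_0 - PV(D) = 8.9300 - 0.20748203 = 8.72251797
d1 = (ln(S_0'/K) + (r + sigma^2/2)*T) / (sigma*sqrt(T)) = 0.07522797
d2 = d1 - sigma*sqrt(T) = -0.03977203
exp(-rT) = 0.99825153
N(d1) = 0.52998333; N(d2) = 0.48413744
C = S_0' * N(d1) - K * exp(-rT) * N(d2) = 8.72251797 * 0.52998333 - 8.7200 * 0.99825153 * 0.48413744 = 0.4085


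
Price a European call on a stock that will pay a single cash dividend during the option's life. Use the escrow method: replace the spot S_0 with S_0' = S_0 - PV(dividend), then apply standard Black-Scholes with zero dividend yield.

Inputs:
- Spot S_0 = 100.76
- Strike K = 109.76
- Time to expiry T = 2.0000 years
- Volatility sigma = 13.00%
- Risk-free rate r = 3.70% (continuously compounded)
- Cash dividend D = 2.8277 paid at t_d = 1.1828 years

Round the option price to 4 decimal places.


PV(D) = D * exp(-r * t_d) = 2.8277 * 0.95718021 = 2.70661847
S_0' = S_0 - PV(D) = 100.7600 - 2.70661847 = 98.05338153
d1 = (ln(S_0'/K) + (r + sigma^2/2)*T) / (sigma*sqrt(T)) = -0.11903394
d2 = d1 - sigma*sqrt(T) = -0.30288171
exp(-rT) = 0.92867169
N(d1) = 0.45262423; N(d2) = 0.38099001
C = S_0' * N(d1) - K * exp(-rT) * N(d2) = 98.05338153 * 0.45262423 - 109.7600 * 0.92867169 * 0.38099001 = 5.5466

Answer: Price = 5.5466


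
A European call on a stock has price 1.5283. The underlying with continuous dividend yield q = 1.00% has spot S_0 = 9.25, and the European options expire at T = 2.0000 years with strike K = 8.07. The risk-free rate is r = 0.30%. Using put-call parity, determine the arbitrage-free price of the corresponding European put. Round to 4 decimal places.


Put-call parity: C - P = S_0 * exp(-qT) - K * exp(-rT).
S_0 * exp(-qT) = 9.2500 * 0.98019867 = 9.06683773
K * exp(-rT) = 8.0700 * 0.99401796 = 8.02172497
P = C - S*exp(-qT) + K*exp(-rT)
P = 1.5283 - 9.06683773 + 8.02172497 = 0.4832

Answer: Put price = 0.4832


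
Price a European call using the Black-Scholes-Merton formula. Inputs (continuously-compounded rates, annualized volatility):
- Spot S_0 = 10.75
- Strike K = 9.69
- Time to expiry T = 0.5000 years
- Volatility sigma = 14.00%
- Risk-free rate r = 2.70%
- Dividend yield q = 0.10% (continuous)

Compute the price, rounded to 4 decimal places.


d1 = (ln(S/K) + (r - q + 0.5*sigma^2) * T) / (sigma * sqrt(T)) = 1.22947008
d2 = d1 - sigma * sqrt(T) = 1.13047513
exp(-rT) = 0.98659072; exp(-qT) = 0.99950012
C = S_0 * exp(-qT) * N(d1) - K * exp(-rT) * N(d2)
N(d1) = 0.89055220; N(d2) = 0.87086196
C = 10.7500 * 0.99950012 * 0.89055220 - 9.6900 * 0.98659072 * 0.87086196 = 1.2432

Answer: Price = 1.2432


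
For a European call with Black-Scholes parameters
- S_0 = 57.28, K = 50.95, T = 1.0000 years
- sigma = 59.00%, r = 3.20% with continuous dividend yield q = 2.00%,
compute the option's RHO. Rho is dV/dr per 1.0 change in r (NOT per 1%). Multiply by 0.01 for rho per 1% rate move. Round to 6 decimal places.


d1 = 0.5138250220; d2 = -0.0761749780
phi(d1) = 0.3496066513; exp(-qT) = 0.9801986733; exp(-rT) = 0.9685065821
N(d2) = 0.4696399448
Rho = K*T*exp(-rT)*N(d2) = 50.9500 * 1.0000 * 0.9685065821 * 0.4696399448 = 23.174576

Answer: Rho = 23.174576


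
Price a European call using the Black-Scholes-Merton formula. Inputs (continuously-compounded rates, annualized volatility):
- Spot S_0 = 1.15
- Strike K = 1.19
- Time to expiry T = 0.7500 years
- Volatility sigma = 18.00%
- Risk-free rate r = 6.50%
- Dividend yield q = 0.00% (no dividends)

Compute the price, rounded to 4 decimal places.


d1 = (ln(S/K) + (r - q + 0.5*sigma^2) * T) / (sigma * sqrt(T)) = 0.17133598
d2 = d1 - sigma * sqrt(T) = 0.01545140
exp(-rT) = 0.95241920; exp(-qT) = 1.00000000
C = S_0 * exp(-qT) * N(d1) - K * exp(-rT) * N(d2)
N(d1) = 0.56802020; N(d2) = 0.50616397
C = 1.1500 * 1.00000000 * 0.56802020 - 1.1900 * 0.95241920 * 0.50616397 = 0.0795

Answer: Price = 0.0795


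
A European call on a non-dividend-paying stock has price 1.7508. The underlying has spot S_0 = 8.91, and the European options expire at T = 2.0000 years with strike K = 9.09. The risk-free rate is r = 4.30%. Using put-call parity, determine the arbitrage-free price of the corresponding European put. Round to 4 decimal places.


Answer: Put price = 1.1817

Derivation:
Put-call parity: C - P = S_0 * exp(-qT) - K * exp(-rT).
S_0 * exp(-qT) = 8.9100 * 1.00000000 = 8.91000000
K * exp(-rT) = 9.0900 * 0.91759423 = 8.34093156
P = C - S*exp(-qT) + K*exp(-rT)
P = 1.7508 - 8.91000000 + 8.34093156 = 1.1817


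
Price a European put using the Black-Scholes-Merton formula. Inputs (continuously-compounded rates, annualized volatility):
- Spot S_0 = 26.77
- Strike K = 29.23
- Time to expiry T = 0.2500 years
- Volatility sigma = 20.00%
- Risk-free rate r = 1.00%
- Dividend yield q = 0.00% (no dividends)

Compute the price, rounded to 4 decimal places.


d1 = (ln(S/K) + (r - q + 0.5*sigma^2) * T) / (sigma * sqrt(T)) = -0.80413722
d2 = d1 - sigma * sqrt(T) = -0.90413722
exp(-rT) = 0.99750312; exp(-qT) = 1.00000000
P = K * exp(-rT) * N(-d2) - S_0 * exp(-qT) * N(-d1)
N(-d1) = 0.78934113; N(-d2) = 0.81703868
P = 29.2300 * 0.99750312 * 0.81703868 - 26.7700 * 1.00000000 * 0.78934113 = 2.6917

Answer: Price = 2.6917


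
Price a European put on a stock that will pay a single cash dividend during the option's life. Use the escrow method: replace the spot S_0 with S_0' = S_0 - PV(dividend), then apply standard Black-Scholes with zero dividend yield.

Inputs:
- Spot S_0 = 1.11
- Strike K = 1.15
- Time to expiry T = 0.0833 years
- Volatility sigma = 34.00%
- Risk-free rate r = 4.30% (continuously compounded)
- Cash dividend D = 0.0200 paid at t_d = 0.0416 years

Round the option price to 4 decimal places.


PV(D) = D * exp(-r * t_d) = 0.0200 * 0.99821280 = 0.01996426
S_0' = S_0 - PV(D) = 1.1100 - 0.01996426 = 1.09003574
d1 = (ln(S_0'/K) + (r + sigma^2/2)*T) / (sigma*sqrt(T)) = -0.46015340
d2 = d1 - sigma*sqrt(T) = -0.55828332
exp(-rT) = 0.99642451
N(-d1) = 0.67729694; N(-d2) = 0.71167453
P = K * exp(-rT) * N(-d2) - S_0' * N(-d1) = 1.1500 * 0.99642451 * 0.71167453 - 1.09003574 * 0.67729694 = 0.0772

Answer: Price = 0.0772


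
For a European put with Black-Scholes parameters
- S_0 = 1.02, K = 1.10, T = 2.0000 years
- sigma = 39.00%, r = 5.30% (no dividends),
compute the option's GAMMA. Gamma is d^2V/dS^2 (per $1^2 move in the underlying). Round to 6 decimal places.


d1 = 0.3310573277; d2 = -0.2204859616
phi(d1) = 0.3776686669; exp(-qT) = 1.0000000000; exp(-rT) = 0.8994246481
Gamma = exp(-qT) * phi(d1) / (S * sigma * sqrt(T)) = 1.0000000000 * 0.3776686669 / (1.0200 * 0.3900 * 1.4142135624) = 0.671322

Answer: Gamma = 0.671322


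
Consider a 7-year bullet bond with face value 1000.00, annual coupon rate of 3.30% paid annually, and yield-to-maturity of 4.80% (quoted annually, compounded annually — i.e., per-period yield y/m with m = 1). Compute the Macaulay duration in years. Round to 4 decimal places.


Answer: Macaulay duration = 6.3282 years

Derivation:
Coupon per period c = face * coupon_rate / m = 33.000000
Periods per year m = 1; per-period yield y/m = 0.048000
Number of cashflows N = 7
Cashflows (t years, CF_t, discount factor 1/(1+y/m)^(m*t), PV):
  t = 1.0000: CF_t = 33.000000, DF = 0.954198, PV = 31.488550
  t = 2.0000: CF_t = 33.000000, DF = 0.910495, PV = 30.046326
  t = 3.0000: CF_t = 33.000000, DF = 0.868793, PV = 28.670158
  t = 4.0000: CF_t = 33.000000, DF = 0.829001, PV = 27.357021
  t = 5.0000: CF_t = 33.000000, DF = 0.791031, PV = 26.104028
  t = 6.0000: CF_t = 33.000000, DF = 0.754801, PV = 24.908424
  t = 7.0000: CF_t = 1033.000000, DF = 0.720230, PV = 743.997272
Price P = sum_t PV_t = 912.571779
Macaulay numerator sum_t t * PV_t:
  t * PV_t at t = 1.0000: 31.488550
  t * PV_t at t = 2.0000: 60.092652
  t * PV_t at t = 3.0000: 86.010475
  t * PV_t at t = 4.0000: 109.428085
  t * PV_t at t = 5.0000: 130.520140
  t * PV_t at t = 6.0000: 149.450542
  t * PV_t at t = 7.0000: 5207.980902
Macaulay duration D = (sum_t t * PV_t) / P = 5774.971346 / 912.571779 = 6.328238


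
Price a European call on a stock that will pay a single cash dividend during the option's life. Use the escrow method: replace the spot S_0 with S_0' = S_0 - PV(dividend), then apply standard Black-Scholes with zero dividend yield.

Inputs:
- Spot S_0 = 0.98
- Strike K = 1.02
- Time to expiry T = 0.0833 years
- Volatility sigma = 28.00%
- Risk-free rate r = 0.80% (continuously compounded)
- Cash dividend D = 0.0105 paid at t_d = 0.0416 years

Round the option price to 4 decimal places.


Answer: Price = 0.0131

Derivation:
PV(D) = D * exp(-r * t_d) = 0.0105 * 0.99966726 = 0.01049651
S_0' = S_0 - PV(D) = 0.9800 - 0.01049651 = 0.96950349
d1 = (ln(S_0'/K) + (r + sigma^2/2)*T) / (sigma*sqrt(T)) = -0.57963624
d2 = d1 - sigma*sqrt(T) = -0.66044911
exp(-rT) = 0.99933382
N(d1) = 0.28107998; N(d2) = 0.25448283
C = S_0' * N(d1) - K * exp(-rT) * N(d2) = 0.96950349 * 0.28107998 - 1.0200 * 0.99933382 * 0.25448283 = 0.0131


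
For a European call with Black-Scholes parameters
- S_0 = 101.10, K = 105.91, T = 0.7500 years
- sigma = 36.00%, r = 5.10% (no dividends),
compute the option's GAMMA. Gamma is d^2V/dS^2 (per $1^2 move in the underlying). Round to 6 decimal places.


d1 = 0.1294882761; d2 = -0.1822808693
phi(d1) = 0.3956116859; exp(-qT) = 1.0000000000; exp(-rT) = 0.9624722927
Gamma = exp(-qT) * phi(d1) / (S * sigma * sqrt(T)) = 1.0000000000 * 0.3956116859 / (101.1000 * 0.3600 * 0.8660254038) = 0.012551

Answer: Gamma = 0.012551


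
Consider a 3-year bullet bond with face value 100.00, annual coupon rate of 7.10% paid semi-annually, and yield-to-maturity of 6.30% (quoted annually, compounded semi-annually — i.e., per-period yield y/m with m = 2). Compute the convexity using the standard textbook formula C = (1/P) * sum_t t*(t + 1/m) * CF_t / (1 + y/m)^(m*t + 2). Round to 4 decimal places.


Answer: Convexity = 8.8098

Derivation:
Coupon per period c = face * coupon_rate / m = 3.550000
Periods per year m = 2; per-period yield y/m = 0.031500
Number of cashflows N = 6
Cashflows (t years, CF_t, discount factor 1/(1+y/m)^(m*t), PV):
  t = 0.5000: CF_t = 3.550000, DF = 0.969462, PV = 3.441590
  t = 1.0000: CF_t = 3.550000, DF = 0.939856, PV = 3.336490
  t = 1.5000: CF_t = 3.550000, DF = 0.911155, PV = 3.234601
  t = 2.0000: CF_t = 3.550000, DF = 0.883330, PV = 3.135822
  t = 2.5000: CF_t = 3.550000, DF = 0.856355, PV = 3.040060
  t = 3.0000: CF_t = 103.550000, DF = 0.830204, PV = 85.967582
Price P = sum_t PV_t = 102.156145
Convexity numerator sum_t t*(t + 1/m) * CF_t / (1+y/m)^(m*t + 2):
  t = 0.5000: term = 1.617300
  t = 1.0000: term = 4.703733
  t = 1.5000: term = 9.120181
  t = 2.0000: term = 14.736114
  t = 2.5000: term = 21.429152
  t = 3.0000: term = 848.370471
Convexity = (1/P) * sum = 899.976951 / 102.156145 = 8.809817


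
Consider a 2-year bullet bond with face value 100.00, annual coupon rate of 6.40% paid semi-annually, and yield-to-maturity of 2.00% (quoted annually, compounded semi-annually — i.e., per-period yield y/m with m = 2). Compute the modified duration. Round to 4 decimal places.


Answer: Modified duration = 1.8941

Derivation:
Coupon per period c = face * coupon_rate / m = 3.200000
Periods per year m = 2; per-period yield y/m = 0.010000
Number of cashflows N = 4
Cashflows (t years, CF_t, discount factor 1/(1+y/m)^(m*t), PV):
  t = 0.5000: CF_t = 3.200000, DF = 0.990099, PV = 3.168317
  t = 1.0000: CF_t = 3.200000, DF = 0.980296, PV = 3.136947
  t = 1.5000: CF_t = 3.200000, DF = 0.970590, PV = 3.105888
  t = 2.0000: CF_t = 103.200000, DF = 0.960980, PV = 99.173172
Price P = sum_t PV_t = 108.584324
First compute Macaulay numerator sum_t t * PV_t:
  t * PV_t at t = 0.5000: 1.584158
  t * PV_t at t = 1.0000: 3.136947
  t * PV_t at t = 1.5000: 4.658833
  t * PV_t at t = 2.0000: 198.346343
Macaulay duration D = 207.726282 / 108.584324 = 1.913041
Modified duration = D / (1 + y/m) = 1.913041 / (1 + 0.010000) = 1.894100


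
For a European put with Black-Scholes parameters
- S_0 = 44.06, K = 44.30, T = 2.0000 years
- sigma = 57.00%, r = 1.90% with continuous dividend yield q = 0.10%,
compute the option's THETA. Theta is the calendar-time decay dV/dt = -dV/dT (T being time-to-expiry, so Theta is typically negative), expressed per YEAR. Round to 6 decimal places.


d1 = 0.4409712209; d2 = -0.3651305096
phi(d1) = 0.3619799910; exp(-qT) = 0.9980019987; exp(-rT) = 0.9627129409
Theta = -S*exp(-qT)*phi(d1)*sigma/(2*sqrt(T)) + r*K*exp(-rT)*N(-d2) - q*S*exp(-qT)*N(-d1)
N(-d1) = 0.3296169159; N(-d2) = 0.6424930063; sqrt(T) = 1.4142135624
Term 1 = -44.0600 * 0.9980019987 * 0.3619799910 * 0.5700 / (2 * 1.4142135624) = -3.2076747902
Term 2 = 0.0190 * 44.3000 * 0.9627129409 * 0.6424930063 = 0.5206220303
Term 3 = -0.0010 * 44.0600 * 0.9980019987 * 0.3296169159 = -0.0144939045
Theta = -3.2076747902 + (0.5206220303) + (-0.0144939045) = -2.701547

Answer: Theta = -2.701547


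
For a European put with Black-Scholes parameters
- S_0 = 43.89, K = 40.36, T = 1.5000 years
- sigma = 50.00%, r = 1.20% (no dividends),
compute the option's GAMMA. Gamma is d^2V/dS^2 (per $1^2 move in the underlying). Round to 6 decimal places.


Answer: Gamma = 0.013275

Derivation:
d1 = 0.4725021757; d2 = -0.1398702600
phi(d1) = 0.3568043501; exp(-qT) = 1.0000000000; exp(-rT) = 0.9821610324
Gamma = exp(-qT) * phi(d1) / (S * sigma * sqrt(T)) = 1.0000000000 * 0.3568043501 / (43.8900 * 0.5000 * 1.2247448714) = 0.013275


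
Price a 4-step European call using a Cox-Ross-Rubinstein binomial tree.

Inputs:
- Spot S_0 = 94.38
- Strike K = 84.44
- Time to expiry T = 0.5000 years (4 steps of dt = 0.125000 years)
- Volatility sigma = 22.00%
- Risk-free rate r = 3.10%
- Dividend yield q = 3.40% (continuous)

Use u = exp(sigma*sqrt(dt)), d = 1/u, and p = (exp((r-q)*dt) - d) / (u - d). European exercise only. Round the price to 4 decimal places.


Answer: Price = V(0,0) = 11.7434

Derivation:
dt = T/N = 0.125000
u = exp(sigma*sqrt(dt)) = 1.080887; d = 1/u = 0.925166
p = (exp((r-q)*dt) - d) / (u - d) = 0.478157
Discount per step: exp(-r*dt) = 0.996132
Stock lattice S(k, i) with i counting down-moves:
  k=0: S(0,0) = 94.3800
  k=1: S(1,0) = 102.0141; S(1,1) = 87.3172
  k=2: S(2,0) = 110.2657; S(2,1) = 94.3800; S(2,2) = 80.7829
  k=3: S(3,0) = 119.1847; S(3,1) = 102.0141; S(3,2) = 87.3172; S(3,3) = 74.7376
  k=4: S(4,0) = 128.8252; S(4,1) = 110.2657; S(4,2) = 94.3800; S(4,3) = 80.7829; S(4,4) = 69.1448
Terminal payoffs V(N, i) = max(S_T - K, 0):
  V(4,0) = 44.385164; V(4,1) = 25.825675; V(4,2) = 9.940000; V(4,3) = 0.000000; V(4,4) = 0.000000
Backward induction: V(k, i) = exp(-r*dt) * [p * V(k+1, i) + (1-p) * V(k+1, i+1)].
  V(3,0) = exp(-r*dt) * [p*44.385164 + (1-p)*25.825675] = 34.565816
  V(3,1) = exp(-r*dt) * [p*25.825675 + (1-p)*9.940000] = 17.468021
  V(3,2) = exp(-r*dt) * [p*9.940000 + (1-p)*0.000000] = 4.734495
  V(3,3) = exp(-r*dt) * [p*0.000000 + (1-p)*0.000000] = 0.000000
  V(2,0) = exp(-r*dt) * [p*34.565816 + (1-p)*17.468021] = 25.544269
  V(2,1) = exp(-r*dt) * [p*17.468021 + (1-p)*4.734495] = 10.781257
  V(2,2) = exp(-r*dt) * [p*4.734495 + (1-p)*0.000000] = 2.255075
  V(1,0) = exp(-r*dt) * [p*25.544269 + (1-p)*10.781257] = 17.771292
  V(1,1) = exp(-r*dt) * [p*10.781257 + (1-p)*2.255075] = 6.307437
  V(0,0) = exp(-r*dt) * [p*17.771292 + (1-p)*6.307437] = 11.743362


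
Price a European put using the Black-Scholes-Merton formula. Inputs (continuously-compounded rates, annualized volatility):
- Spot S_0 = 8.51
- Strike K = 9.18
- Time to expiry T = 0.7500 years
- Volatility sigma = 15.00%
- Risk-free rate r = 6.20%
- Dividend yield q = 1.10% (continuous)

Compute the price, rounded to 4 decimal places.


Answer: Price = 0.6253

Derivation:
d1 = (ln(S/K) + (r - q + 0.5*sigma^2) * T) / (sigma * sqrt(T)) = -0.22399468
d2 = d1 - sigma * sqrt(T) = -0.35389849
exp(-rT) = 0.95456456; exp(-qT) = 0.99178394
P = K * exp(-rT) * N(-d2) - S_0 * exp(-qT) * N(-d1)
N(-d1) = 0.58861928; N(-d2) = 0.63829252
P = 9.1800 * 0.95456456 * 0.63829252 - 8.5100 * 0.99178394 * 0.58861928 = 0.6253


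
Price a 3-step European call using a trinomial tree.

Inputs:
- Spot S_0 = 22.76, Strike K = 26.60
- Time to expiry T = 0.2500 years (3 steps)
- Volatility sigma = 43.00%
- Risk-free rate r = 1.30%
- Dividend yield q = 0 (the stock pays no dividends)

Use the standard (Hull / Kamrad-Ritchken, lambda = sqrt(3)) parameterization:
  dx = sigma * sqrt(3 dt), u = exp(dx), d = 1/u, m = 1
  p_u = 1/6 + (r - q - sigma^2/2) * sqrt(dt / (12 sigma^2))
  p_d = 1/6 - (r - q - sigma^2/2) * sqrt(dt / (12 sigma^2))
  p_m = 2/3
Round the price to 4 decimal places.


Answer: Price = V(0,0) = 0.7862

Derivation:
dt = T/N = 0.083333; dx = sigma*sqrt(3*dt) = 0.215000
u = exp(dx) = 1.239862; d = 1/u = 0.806541
p_u = 0.151269, p_m = 0.666667, p_d = 0.182064
Discount per step: exp(-r*dt) = 0.998917
Stock lattice S(k, j) with j the centered position index:
  k=0: S(0,+0) = 22.7600
  k=1: S(1,-1) = 18.3569; S(1,+0) = 22.7600; S(1,+1) = 28.2193
  k=2: S(2,-2) = 14.8056; S(2,-1) = 18.3569; S(2,+0) = 22.7600; S(2,+1) = 28.2193; S(2,+2) = 34.9880
  k=3: S(3,-3) = 11.9413; S(3,-2) = 14.8056; S(3,-1) = 18.3569; S(3,+0) = 22.7600; S(3,+1) = 28.2193; S(3,+2) = 34.9880; S(3,+3) = 43.3803
Terminal payoffs V(N, j) = max(S_T - K, 0):
  V(3,-3) = 0.000000; V(3,-2) = 0.000000; V(3,-1) = 0.000000; V(3,+0) = 0.000000; V(3,+1) = 1.619257; V(3,+2) = 8.387981; V(3,+3) = 16.780265
Backward induction: V(k, j) = exp(-r*dt) * [p_u * V(k+1, j+1) + p_m * V(k+1, j) + p_d * V(k+1, j-1)]
  V(2,-2) = exp(-r*dt) * [p_u*0.000000 + p_m*0.000000 + p_d*0.000000] = 0.000000
  V(2,-1) = exp(-r*dt) * [p_u*0.000000 + p_m*0.000000 + p_d*0.000000] = 0.000000
  V(2,+0) = exp(-r*dt) * [p_u*1.619257 + p_m*0.000000 + p_d*0.000000] = 0.244679
  V(2,+1) = exp(-r*dt) * [p_u*8.387981 + p_m*1.619257 + p_d*0.000000] = 2.345807
  V(2,+2) = exp(-r*dt) * [p_u*16.780265 + p_m*8.387981 + p_d*1.619257] = 8.416014
  V(1,-1) = exp(-r*dt) * [p_u*0.244679 + p_m*0.000000 + p_d*0.000000] = 0.036972
  V(1,+0) = exp(-r*dt) * [p_u*2.345807 + p_m*0.244679 + p_d*0.000000] = 0.517407
  V(1,+1) = exp(-r*dt) * [p_u*8.416014 + p_m*2.345807 + p_d*0.244679] = 2.878383
  V(0,+0) = exp(-r*dt) * [p_u*2.878383 + p_m*0.517407 + p_d*0.036972] = 0.786228


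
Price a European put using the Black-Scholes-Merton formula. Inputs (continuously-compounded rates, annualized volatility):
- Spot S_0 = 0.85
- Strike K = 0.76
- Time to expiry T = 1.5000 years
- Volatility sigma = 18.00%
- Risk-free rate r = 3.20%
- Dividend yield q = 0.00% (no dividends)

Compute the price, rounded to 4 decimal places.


d1 = (ln(S/K) + (r - q + 0.5*sigma^2) * T) / (sigma * sqrt(T)) = 0.83562944
d2 = d1 - sigma * sqrt(T) = 0.61517536
exp(-rT) = 0.95313379; exp(-qT) = 1.00000000
P = K * exp(-rT) * N(-d2) - S_0 * exp(-qT) * N(-d1)
N(-d1) = 0.20168170; N(-d2) = 0.26921946
P = 0.7600 * 0.95313379 * 0.26921946 - 0.8500 * 1.00000000 * 0.20168170 = 0.0236

Answer: Price = 0.0236


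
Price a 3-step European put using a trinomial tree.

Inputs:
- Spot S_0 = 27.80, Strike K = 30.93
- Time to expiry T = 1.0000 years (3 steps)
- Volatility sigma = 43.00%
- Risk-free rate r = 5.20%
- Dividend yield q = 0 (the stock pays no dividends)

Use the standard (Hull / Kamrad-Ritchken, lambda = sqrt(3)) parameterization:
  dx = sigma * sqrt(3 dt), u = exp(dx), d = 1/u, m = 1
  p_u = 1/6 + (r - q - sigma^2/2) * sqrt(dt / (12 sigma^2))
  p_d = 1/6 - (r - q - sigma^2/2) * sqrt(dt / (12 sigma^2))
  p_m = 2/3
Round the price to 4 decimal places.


Answer: Price = V(0,0) = 5.7002

Derivation:
dt = T/N = 0.333333; dx = sigma*sqrt(3*dt) = 0.430000
u = exp(dx) = 1.537258; d = 1/u = 0.650509
p_u = 0.150988, p_m = 0.666667, p_d = 0.182345
Discount per step: exp(-r*dt) = 0.982816
Stock lattice S(k, j) with j the centered position index:
  k=0: S(0,+0) = 27.8000
  k=1: S(1,-1) = 18.0842; S(1,+0) = 27.8000; S(1,+1) = 42.7358
  k=2: S(2,-2) = 11.7639; S(2,-1) = 18.0842; S(2,+0) = 27.8000; S(2,+1) = 42.7358; S(2,+2) = 65.6959
  k=3: S(3,-3) = 7.6525; S(3,-2) = 11.7639; S(3,-1) = 18.0842; S(3,+0) = 27.8000; S(3,+1) = 42.7358; S(3,+2) = 65.6959; S(3,+3) = 100.9915
Terminal payoffs V(N, j) = max(K - S_T, 0):
  V(3,-3) = 23.277472; V(3,-2) = 19.166094; V(3,-1) = 12.845847; V(3,+0) = 3.130000; V(3,+1) = 0.000000; V(3,+2) = 0.000000; V(3,+3) = 0.000000
Backward induction: V(k, j) = exp(-r*dt) * [p_u * V(k+1, j+1) + p_m * V(k+1, j) + p_d * V(k+1, j-1)]
  V(2,-2) = exp(-r*dt) * [p_u*12.845847 + p_m*19.166094 + p_d*23.277472] = 18.635665
  V(2,-1) = exp(-r*dt) * [p_u*3.130000 + p_m*12.845847 + p_d*19.166094] = 12.315994
  V(2,+0) = exp(-r*dt) * [p_u*0.000000 + p_m*3.130000 + p_d*12.845847] = 4.352934
  V(2,+1) = exp(-r*dt) * [p_u*0.000000 + p_m*0.000000 + p_d*3.130000] = 0.560932
  V(2,+2) = exp(-r*dt) * [p_u*0.000000 + p_m*0.000000 + p_d*0.000000] = 0.000000
  V(1,-1) = exp(-r*dt) * [p_u*4.352934 + p_m*12.315994 + p_d*18.635665] = 12.055246
  V(1,+0) = exp(-r*dt) * [p_u*0.560932 + p_m*4.352934 + p_d*12.315994] = 5.142496
  V(1,+1) = exp(-r*dt) * [p_u*0.000000 + p_m*0.560932 + p_d*4.352934] = 1.147625
  V(0,+0) = exp(-r*dt) * [p_u*1.147625 + p_m*5.142496 + p_d*12.055246] = 5.700158


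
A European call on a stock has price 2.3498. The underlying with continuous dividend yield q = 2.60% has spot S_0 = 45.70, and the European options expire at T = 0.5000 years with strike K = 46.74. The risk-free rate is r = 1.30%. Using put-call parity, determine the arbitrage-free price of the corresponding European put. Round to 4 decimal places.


Put-call parity: C - P = S_0 * exp(-qT) - K * exp(-rT).
S_0 * exp(-qT) = 45.7000 * 0.98708414 = 45.10974497
K * exp(-rT) = 46.7400 * 0.99352108 = 46.43717525
P = C - S*exp(-qT) + K*exp(-rT)
P = 2.3498 - 45.10974497 + 46.43717525 = 3.6772

Answer: Put price = 3.6772


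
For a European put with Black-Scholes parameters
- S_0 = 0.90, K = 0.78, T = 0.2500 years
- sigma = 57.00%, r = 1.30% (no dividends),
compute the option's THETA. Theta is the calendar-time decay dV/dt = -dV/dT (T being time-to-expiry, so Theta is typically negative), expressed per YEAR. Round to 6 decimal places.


d1 = 0.6560117321; d2 = 0.3710117321
phi(d1) = 0.3217069537; exp(-qT) = 1.0000000000; exp(-rT) = 0.9967552755
Theta = -S*exp(-qT)*phi(d1)*sigma/(2*sqrt(T)) + r*K*exp(-rT)*N(-d2) - q*S*exp(-qT)*N(-d1)
N(-d1) = 0.2559082878; N(-d2) = 0.3553143967; sqrt(T) = 0.5000000000
Term 1 = -0.9000 * 1.0000000000 * 0.3217069537 * 0.5700 / (2 * 0.5000000000) = -0.1650356672
Term 2 = 0.0130 * 0.7800 * 0.9967552755 * 0.3553143967 = 0.0035911976
Term 3 = 0 (no dividend yield, q = 0)
Theta = -0.1650356672 + (0.0035911976) + (0.0000000000) = -0.161444

Answer: Theta = -0.161444


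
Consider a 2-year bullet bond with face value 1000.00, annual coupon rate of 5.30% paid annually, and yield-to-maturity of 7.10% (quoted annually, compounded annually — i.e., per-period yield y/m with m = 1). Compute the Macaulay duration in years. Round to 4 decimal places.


Coupon per period c = face * coupon_rate / m = 53.000000
Periods per year m = 1; per-period yield y/m = 0.071000
Number of cashflows N = 2
Cashflows (t years, CF_t, discount factor 1/(1+y/m)^(m*t), PV):
  t = 1.0000: CF_t = 53.000000, DF = 0.933707, PV = 49.486461
  t = 2.0000: CF_t = 1053.000000, DF = 0.871808, PV = 918.014265
Price P = sum_t PV_t = 967.500726
Macaulay numerator sum_t t * PV_t:
  t * PV_t at t = 1.0000: 49.486461
  t * PV_t at t = 2.0000: 1836.028529
Macaulay duration D = (sum_t t * PV_t) / P = 1885.514990 / 967.500726 = 1.948851

Answer: Macaulay duration = 1.9489 years


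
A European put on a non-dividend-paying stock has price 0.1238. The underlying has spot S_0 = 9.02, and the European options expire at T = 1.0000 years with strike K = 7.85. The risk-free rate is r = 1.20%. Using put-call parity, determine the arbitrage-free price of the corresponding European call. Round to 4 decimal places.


Answer: Call price = 1.3874

Derivation:
Put-call parity: C - P = S_0 * exp(-qT) - K * exp(-rT).
S_0 * exp(-qT) = 9.0200 * 1.00000000 = 9.02000000
K * exp(-rT) = 7.8500 * 0.98807171 = 7.75636295
C = P + S*exp(-qT) - K*exp(-rT)
C = 0.1238 + 9.02000000 - 7.75636295 = 1.3874


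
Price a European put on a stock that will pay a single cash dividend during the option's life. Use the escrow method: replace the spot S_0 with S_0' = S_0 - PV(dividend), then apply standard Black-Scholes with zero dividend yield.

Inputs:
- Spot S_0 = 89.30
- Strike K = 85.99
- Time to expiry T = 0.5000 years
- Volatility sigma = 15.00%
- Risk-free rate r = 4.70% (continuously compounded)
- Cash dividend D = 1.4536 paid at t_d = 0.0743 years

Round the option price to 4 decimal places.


Answer: Price = 2.0254

Derivation:
PV(D) = D * exp(-r * t_d) = 1.4536 * 0.99651399 = 1.44853274
S_0' = S_0 - PV(D) = 89.3000 - 1.44853274 = 87.85146726
d1 = (ln(S_0'/K) + (r + sigma^2/2)*T) / (sigma*sqrt(T)) = 0.47650989
d2 = d1 - sigma*sqrt(T) = 0.37044387
exp(-rT) = 0.97677397
N(-d1) = 0.31685558; N(-d2) = 0.35552590
P = K * exp(-rT) * N(-d2) - S_0' * N(-d1) = 85.9900 * 0.97677397 * 0.35552590 - 87.85146726 * 0.31685558 = 2.0254


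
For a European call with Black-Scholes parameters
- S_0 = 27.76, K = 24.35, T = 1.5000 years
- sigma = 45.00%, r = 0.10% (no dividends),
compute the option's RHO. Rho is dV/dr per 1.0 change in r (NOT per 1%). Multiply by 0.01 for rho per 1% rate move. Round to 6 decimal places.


d1 = 0.5160971213; d2 = -0.0350380708
phi(d1) = 0.3491978358; exp(-qT) = 1.0000000000; exp(-rT) = 0.9985011244
N(d2) = 0.4860246917
Rho = K*T*exp(-rT)*N(d2) = 24.3500 * 1.5000 * 0.9985011244 * 0.4860246917 = 17.725444

Answer: Rho = 17.725444


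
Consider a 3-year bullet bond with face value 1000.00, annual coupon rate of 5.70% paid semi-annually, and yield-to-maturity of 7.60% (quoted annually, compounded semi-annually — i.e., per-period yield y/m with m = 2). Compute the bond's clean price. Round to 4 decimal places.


Coupon per period c = face * coupon_rate / m = 28.500000
Periods per year m = 2; per-period yield y/m = 0.038000
Number of cashflows N = 6
Cashflows (t years, CF_t, discount factor 1/(1+y/m)^(m*t), PV):
  t = 0.5000: CF_t = 28.500000, DF = 0.963391, PV = 27.456647
  t = 1.0000: CF_t = 28.500000, DF = 0.928122, PV = 26.451491
  t = 1.5000: CF_t = 28.500000, DF = 0.894145, PV = 25.483132
  t = 2.0000: CF_t = 28.500000, DF = 0.861411, PV = 24.550223
  t = 2.5000: CF_t = 28.500000, DF = 0.829876, PV = 23.651467
  t = 3.0000: CF_t = 1028.500000, DF = 0.799495, PV = 822.280848
Price P = sum_t PV_t = 949.873808

Answer: Price = 949.8738


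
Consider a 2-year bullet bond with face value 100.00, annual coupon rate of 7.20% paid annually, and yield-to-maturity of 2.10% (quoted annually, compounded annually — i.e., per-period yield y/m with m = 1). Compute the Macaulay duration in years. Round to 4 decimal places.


Answer: Macaulay duration = 1.9358 years

Derivation:
Coupon per period c = face * coupon_rate / m = 7.200000
Periods per year m = 1; per-period yield y/m = 0.021000
Number of cashflows N = 2
Cashflows (t years, CF_t, discount factor 1/(1+y/m)^(m*t), PV):
  t = 1.0000: CF_t = 7.200000, DF = 0.979432, PV = 7.051910
  t = 2.0000: CF_t = 107.200000, DF = 0.959287, PV = 102.835556
Price P = sum_t PV_t = 109.887466
Macaulay numerator sum_t t * PV_t:
  t * PV_t at t = 1.0000: 7.051910
  t * PV_t at t = 2.0000: 205.671112
Macaulay duration D = (sum_t t * PV_t) / P = 212.723022 / 109.887466 = 1.935826


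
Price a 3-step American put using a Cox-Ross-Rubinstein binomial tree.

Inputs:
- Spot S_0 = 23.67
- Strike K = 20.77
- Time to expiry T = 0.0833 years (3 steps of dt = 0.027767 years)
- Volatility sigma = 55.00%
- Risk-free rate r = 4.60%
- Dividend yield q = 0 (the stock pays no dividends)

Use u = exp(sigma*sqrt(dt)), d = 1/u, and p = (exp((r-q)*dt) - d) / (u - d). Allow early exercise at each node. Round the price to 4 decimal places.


dt = T/N = 0.027767
u = exp(sigma*sqrt(dt)) = 1.095979; d = 1/u = 0.912426
p = (exp((r-q)*dt) - d) / (u - d) = 0.484067
Discount per step: exp(-r*dt) = 0.998724
Stock lattice S(k, i) with i counting down-moves:
  k=0: S(0,0) = 23.6700
  k=1: S(1,0) = 25.9418; S(1,1) = 21.5971
  k=2: S(2,0) = 28.4317; S(2,1) = 23.6700; S(2,2) = 19.7058
  k=3: S(3,0) = 31.1606; S(3,1) = 25.9418; S(3,2) = 21.5971; S(3,3) = 17.9801
Terminal payoffs V(N, i) = max(K - S_T, 0):
  V(3,0) = 0.000000; V(3,1) = 0.000000; V(3,2) = 0.000000; V(3,3) = 2.789939
Backward induction: V(k, i) = exp(-r*dt) * [p * V(k+1, i) + (1-p) * V(k+1, i+1)]; then take max(V_cont, immediate exercise) for American.
  V(2,0) = exp(-r*dt) * [p*0.000000 + (1-p)*0.000000] = 0.000000; exercise = 0.000000; V(2,0) = max -> 0.000000
  V(2,1) = exp(-r*dt) * [p*0.000000 + (1-p)*0.000000] = 0.000000; exercise = 0.000000; V(2,1) = max -> 0.000000
  V(2,2) = exp(-r*dt) * [p*0.000000 + (1-p)*2.789939] = 1.437584; exercise = 1.064225; V(2,2) = max -> 1.437584
  V(1,0) = exp(-r*dt) * [p*0.000000 + (1-p)*0.000000] = 0.000000; exercise = 0.000000; V(1,0) = max -> 0.000000
  V(1,1) = exp(-r*dt) * [p*0.000000 + (1-p)*1.437584] = 0.740751; exercise = 0.000000; V(1,1) = max -> 0.740751
  V(0,0) = exp(-r*dt) * [p*0.000000 + (1-p)*0.740751] = 0.381690; exercise = 0.000000; V(0,0) = max -> 0.381690

Answer: Price = V(0,0) = 0.3817


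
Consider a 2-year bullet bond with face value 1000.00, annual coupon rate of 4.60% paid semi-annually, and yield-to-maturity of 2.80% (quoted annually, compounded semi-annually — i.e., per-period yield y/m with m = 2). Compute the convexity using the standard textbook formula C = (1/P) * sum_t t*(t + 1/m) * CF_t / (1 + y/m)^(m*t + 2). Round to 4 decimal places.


Answer: Convexity = 4.6519

Derivation:
Coupon per period c = face * coupon_rate / m = 23.000000
Periods per year m = 2; per-period yield y/m = 0.014000
Number of cashflows N = 4
Cashflows (t years, CF_t, discount factor 1/(1+y/m)^(m*t), PV):
  t = 0.5000: CF_t = 23.000000, DF = 0.986193, PV = 22.682446
  t = 1.0000: CF_t = 23.000000, DF = 0.972577, PV = 22.369276
  t = 1.5000: CF_t = 23.000000, DF = 0.959149, PV = 22.060430
  t = 2.0000: CF_t = 1023.000000, DF = 0.945906, PV = 967.662283
Price P = sum_t PV_t = 1034.774435
Convexity numerator sum_t t*(t + 1/m) * CF_t / (1+y/m)^(m*t + 2):
  t = 0.5000: term = 11.030215
  t = 1.0000: term = 32.633772
  t = 1.5000: term = 64.366414
  t = 2.0000: term = 4705.631431
Convexity = (1/P) * sum = 4813.661833 / 1034.774435 = 4.651895
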